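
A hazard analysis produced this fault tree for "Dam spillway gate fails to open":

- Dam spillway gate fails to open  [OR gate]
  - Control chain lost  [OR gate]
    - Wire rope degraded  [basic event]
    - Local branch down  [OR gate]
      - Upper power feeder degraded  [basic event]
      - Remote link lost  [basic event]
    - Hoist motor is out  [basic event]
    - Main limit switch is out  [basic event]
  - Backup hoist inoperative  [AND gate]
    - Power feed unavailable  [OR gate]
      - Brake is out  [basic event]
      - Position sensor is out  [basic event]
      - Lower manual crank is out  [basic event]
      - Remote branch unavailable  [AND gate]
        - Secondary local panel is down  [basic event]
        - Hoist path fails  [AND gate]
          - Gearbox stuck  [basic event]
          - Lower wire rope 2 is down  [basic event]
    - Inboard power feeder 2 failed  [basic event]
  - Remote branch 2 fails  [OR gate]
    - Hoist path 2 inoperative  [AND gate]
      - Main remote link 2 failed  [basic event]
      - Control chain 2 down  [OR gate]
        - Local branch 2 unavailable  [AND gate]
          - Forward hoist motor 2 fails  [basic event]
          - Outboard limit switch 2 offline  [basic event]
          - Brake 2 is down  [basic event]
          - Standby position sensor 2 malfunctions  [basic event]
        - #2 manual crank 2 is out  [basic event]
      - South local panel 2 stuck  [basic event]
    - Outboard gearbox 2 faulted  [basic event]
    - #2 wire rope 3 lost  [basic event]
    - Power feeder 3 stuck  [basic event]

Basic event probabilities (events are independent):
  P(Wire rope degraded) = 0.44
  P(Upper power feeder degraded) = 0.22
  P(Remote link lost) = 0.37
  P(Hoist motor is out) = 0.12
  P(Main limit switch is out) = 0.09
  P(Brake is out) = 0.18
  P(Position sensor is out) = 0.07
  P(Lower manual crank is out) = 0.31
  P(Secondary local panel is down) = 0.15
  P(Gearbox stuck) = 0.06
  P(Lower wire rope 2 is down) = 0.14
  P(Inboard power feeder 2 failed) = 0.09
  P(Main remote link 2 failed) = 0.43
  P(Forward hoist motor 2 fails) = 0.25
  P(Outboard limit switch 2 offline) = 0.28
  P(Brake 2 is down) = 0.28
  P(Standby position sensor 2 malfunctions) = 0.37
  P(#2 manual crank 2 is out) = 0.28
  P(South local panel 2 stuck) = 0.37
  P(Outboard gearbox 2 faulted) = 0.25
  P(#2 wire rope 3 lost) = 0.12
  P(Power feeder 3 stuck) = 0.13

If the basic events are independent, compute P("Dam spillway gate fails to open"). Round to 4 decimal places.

P(Local branch down) [OR] = 1 − (1−0.22) × (1−0.37) = 0.508600
P(Control chain lost) [OR] = 1 − (1−0.44) × (1−0.508600) × (1−0.12) × (1−0.09) = 0.779633
P(Hoist path fails) [AND] = 0.06 × 0.14 = 0.008400
P(Remote branch unavailable) [AND] = 0.15 × 0.008400 = 0.001260
P(Power feed unavailable) [OR] = 1 − (1−0.18) × (1−0.07) × (1−0.31) × (1−0.001260) = 0.474469
P(Backup hoist inoperative) [AND] = 0.474469 × 0.09 = 0.042702
P(Local branch 2 unavailable) [AND] = 0.25 × 0.28 × 0.28 × 0.37 = 0.007252
P(Control chain 2 down) [OR] = 1 − (1−0.007252) × (1−0.28) = 0.285221
P(Hoist path 2 inoperative) [AND] = 0.43 × 0.285221 × 0.37 = 0.045379
P(Remote branch 2 fails) [OR] = 1 − (1−0.045379) × (1−0.25) × (1−0.12) × (1−0.13) = 0.451857
P(Dam spillway gate fails to open) [OR] = 1 − (1−0.779633) × (1−0.042702) × (1−0.451857) = 0.884365
Rounded to 4 decimal places: P(Dam spillway gate fails to open) ≈ 0.8844.

0.8844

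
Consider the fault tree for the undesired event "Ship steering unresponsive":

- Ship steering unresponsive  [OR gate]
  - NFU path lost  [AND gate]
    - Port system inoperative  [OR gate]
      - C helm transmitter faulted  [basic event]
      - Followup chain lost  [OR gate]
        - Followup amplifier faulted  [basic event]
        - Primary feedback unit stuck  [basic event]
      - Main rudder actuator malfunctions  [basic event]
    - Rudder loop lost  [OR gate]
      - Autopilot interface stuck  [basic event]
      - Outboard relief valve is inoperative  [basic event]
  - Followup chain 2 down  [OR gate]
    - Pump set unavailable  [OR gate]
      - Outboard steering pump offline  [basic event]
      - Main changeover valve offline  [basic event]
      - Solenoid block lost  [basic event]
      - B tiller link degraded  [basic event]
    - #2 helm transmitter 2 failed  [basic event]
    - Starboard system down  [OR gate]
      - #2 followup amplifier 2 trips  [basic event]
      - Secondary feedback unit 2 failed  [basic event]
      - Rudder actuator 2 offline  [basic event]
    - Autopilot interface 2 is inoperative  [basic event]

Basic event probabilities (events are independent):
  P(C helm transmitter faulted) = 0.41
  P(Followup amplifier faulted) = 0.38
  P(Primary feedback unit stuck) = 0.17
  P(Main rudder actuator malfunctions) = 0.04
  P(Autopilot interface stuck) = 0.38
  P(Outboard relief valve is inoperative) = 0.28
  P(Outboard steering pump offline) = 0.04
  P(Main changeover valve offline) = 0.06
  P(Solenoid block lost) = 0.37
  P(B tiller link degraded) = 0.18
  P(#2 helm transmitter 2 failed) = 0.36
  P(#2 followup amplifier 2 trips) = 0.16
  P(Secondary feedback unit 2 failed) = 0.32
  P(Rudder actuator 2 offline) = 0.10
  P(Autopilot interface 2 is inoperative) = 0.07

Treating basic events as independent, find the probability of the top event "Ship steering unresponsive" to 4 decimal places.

0.9133

P(Followup chain lost) [OR] = 1 − (1−0.38) × (1−0.17) = 0.485400
P(Port system inoperative) [OR] = 1 − (1−0.41) × (1−0.485400) × (1−0.04) = 0.708531
P(Rudder loop lost) [OR] = 1 − (1−0.38) × (1−0.28) = 0.553600
P(NFU path lost) [AND] = 0.708531 × 0.553600 = 0.392243
P(Pump set unavailable) [OR] = 1 − (1−0.04) × (1−0.06) × (1−0.37) × (1−0.18) = 0.533820
P(Starboard system down) [OR] = 1 − (1−0.16) × (1−0.32) × (1−0.10) = 0.485920
P(Followup chain 2 down) [OR] = 1 − (1−0.533820) × (1−0.36) × (1−0.485920) × (1−0.07) = 0.857358
P(Ship steering unresponsive) [OR] = 1 − (1−0.392243) × (1−0.857358) = 0.913308
Rounded to 4 decimal places: P(Ship steering unresponsive) ≈ 0.9133.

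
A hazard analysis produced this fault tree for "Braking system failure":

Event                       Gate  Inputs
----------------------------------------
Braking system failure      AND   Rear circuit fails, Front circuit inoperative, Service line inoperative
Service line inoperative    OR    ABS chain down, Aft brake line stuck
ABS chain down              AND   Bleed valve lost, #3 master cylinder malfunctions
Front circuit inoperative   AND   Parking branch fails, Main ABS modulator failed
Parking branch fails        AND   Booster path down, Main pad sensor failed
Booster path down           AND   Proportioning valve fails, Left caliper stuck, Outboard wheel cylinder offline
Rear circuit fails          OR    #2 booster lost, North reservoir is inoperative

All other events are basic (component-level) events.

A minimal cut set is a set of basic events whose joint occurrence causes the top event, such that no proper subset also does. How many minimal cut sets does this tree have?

4

Rear circuit fails [OR]: union of children's cut sets → 2 cut set(s).
Booster path down [AND]: one cut set from each child combined → 1 × 1 × 1 = 1 cut set(s).
Parking branch fails [AND]: one cut set from each child combined → 1 × 1 = 1 cut set(s).
Front circuit inoperative [AND]: one cut set from each child combined → 1 × 1 = 1 cut set(s).
ABS chain down [AND]: one cut set from each child combined → 1 × 1 = 1 cut set(s).
Service line inoperative [OR]: union of children's cut sets → 2 cut set(s).
Braking system failure [AND]: one cut set from each child combined → 2 × 1 × 2 = 4 cut set(s).
Minimal cut sets: {#2 booster lost, #3 master cylinder malfunctions, Bleed valve lost, Left caliper stuck, Main ABS modulator failed, Main pad sensor failed, Outboard wheel cylinder offline, Proportioning valve fails}; {#2 booster lost, Aft brake line stuck, Left caliper stuck, Main ABS modulator failed, Main pad sensor failed, Outboard wheel cylinder offline, Proportioning valve fails}; {#3 master cylinder malfunctions, Bleed valve lost, Left caliper stuck, Main ABS modulator failed, Main pad sensor failed, North reservoir is inoperative, Outboard wheel cylinder offline, Proportioning valve fails}; {Aft brake line stuck, Left caliper stuck, Main ABS modulator failed, Main pad sensor failed, North reservoir is inoperative, Outboard wheel cylinder offline, Proportioning valve fails}.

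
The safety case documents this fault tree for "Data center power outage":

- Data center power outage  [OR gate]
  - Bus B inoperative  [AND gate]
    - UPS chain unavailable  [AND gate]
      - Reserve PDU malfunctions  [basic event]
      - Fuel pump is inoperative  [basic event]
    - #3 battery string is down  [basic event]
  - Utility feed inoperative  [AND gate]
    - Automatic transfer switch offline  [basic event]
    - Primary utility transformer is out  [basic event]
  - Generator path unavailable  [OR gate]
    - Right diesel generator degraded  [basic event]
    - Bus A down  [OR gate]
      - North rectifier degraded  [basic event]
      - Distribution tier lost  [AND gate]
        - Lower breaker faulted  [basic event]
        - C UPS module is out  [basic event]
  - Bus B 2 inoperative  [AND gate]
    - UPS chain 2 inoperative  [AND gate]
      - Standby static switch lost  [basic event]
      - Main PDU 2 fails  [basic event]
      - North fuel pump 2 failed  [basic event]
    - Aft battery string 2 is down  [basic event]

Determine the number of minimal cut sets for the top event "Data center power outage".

6

UPS chain unavailable [AND]: one cut set from each child combined → 1 × 1 = 1 cut set(s).
Bus B inoperative [AND]: one cut set from each child combined → 1 × 1 = 1 cut set(s).
Utility feed inoperative [AND]: one cut set from each child combined → 1 × 1 = 1 cut set(s).
Distribution tier lost [AND]: one cut set from each child combined → 1 × 1 = 1 cut set(s).
Bus A down [OR]: union of children's cut sets → 2 cut set(s).
Generator path unavailable [OR]: union of children's cut sets → 3 cut set(s).
UPS chain 2 inoperative [AND]: one cut set from each child combined → 1 × 1 × 1 = 1 cut set(s).
Bus B 2 inoperative [AND]: one cut set from each child combined → 1 × 1 = 1 cut set(s).
Data center power outage [OR]: union of children's cut sets → 6 cut set(s).
Minimal cut sets: {#3 battery string is down, Fuel pump is inoperative, Reserve PDU malfunctions}; {Automatic transfer switch offline, Primary utility transformer is out}; {Right diesel generator degraded}; {North rectifier degraded}; {C UPS module is out, Lower breaker faulted}; {Aft battery string 2 is down, Main PDU 2 fails, North fuel pump 2 failed, Standby static switch lost}.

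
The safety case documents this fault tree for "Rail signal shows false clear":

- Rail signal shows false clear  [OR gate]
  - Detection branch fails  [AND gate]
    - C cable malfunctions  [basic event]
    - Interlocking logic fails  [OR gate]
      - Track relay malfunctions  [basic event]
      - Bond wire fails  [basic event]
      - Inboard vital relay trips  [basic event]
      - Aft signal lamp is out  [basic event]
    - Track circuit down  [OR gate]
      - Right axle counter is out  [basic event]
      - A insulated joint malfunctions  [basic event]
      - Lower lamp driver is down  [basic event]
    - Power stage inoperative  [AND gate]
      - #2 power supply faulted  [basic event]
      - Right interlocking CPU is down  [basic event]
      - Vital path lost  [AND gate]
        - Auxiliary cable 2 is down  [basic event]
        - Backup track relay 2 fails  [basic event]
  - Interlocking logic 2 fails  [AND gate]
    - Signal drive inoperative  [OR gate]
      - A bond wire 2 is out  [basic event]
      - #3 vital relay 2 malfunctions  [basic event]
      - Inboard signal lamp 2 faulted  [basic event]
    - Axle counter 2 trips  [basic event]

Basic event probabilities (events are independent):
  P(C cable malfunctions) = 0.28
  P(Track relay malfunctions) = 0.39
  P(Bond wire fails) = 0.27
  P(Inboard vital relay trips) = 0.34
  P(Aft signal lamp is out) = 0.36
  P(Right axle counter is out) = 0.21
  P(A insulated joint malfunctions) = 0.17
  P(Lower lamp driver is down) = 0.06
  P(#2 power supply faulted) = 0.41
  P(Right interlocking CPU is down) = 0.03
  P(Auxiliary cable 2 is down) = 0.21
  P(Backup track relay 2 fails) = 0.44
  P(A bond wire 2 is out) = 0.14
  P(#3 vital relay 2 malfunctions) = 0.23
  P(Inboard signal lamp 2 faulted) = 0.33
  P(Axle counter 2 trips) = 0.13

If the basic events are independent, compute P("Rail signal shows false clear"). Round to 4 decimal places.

P(Interlocking logic fails) [OR] = 1 − (1−0.39) × (1−0.27) × (1−0.34) × (1−0.36) = 0.811905
P(Track circuit down) [OR] = 1 − (1−0.21) × (1−0.17) × (1−0.06) = 0.383642
P(Vital path lost) [AND] = 0.21 × 0.44 = 0.092400
P(Power stage inoperative) [AND] = 0.41 × 0.03 × 0.092400 = 0.001137
P(Detection branch fails) [AND] = 0.28 × 0.811905 × 0.383642 × 0.001137 = 0.000099
P(Signal drive inoperative) [OR] = 1 − (1−0.14) × (1−0.23) × (1−0.33) = 0.556326
P(Interlocking logic 2 fails) [AND] = 0.556326 × 0.13 = 0.072322
P(Rail signal shows false clear) [OR] = 1 − (1−0.000099) × (1−0.072322) = 0.072414
Rounded to 4 decimal places: P(Rail signal shows false clear) ≈ 0.0724.

0.0724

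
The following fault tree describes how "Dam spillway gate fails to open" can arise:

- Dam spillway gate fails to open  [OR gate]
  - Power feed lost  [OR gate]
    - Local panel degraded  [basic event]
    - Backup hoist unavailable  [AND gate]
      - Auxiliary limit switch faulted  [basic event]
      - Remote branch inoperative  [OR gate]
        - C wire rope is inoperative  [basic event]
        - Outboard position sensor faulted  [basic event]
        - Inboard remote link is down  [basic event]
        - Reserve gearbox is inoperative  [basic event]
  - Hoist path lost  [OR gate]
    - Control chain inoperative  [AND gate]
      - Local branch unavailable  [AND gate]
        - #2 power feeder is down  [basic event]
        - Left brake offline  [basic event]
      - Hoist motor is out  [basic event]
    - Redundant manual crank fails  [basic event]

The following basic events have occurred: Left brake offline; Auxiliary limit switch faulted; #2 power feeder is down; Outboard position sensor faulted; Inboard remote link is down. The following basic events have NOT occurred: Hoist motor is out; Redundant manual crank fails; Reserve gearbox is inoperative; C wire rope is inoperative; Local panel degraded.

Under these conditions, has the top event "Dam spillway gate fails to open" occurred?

Remote branch inoperative [OR]: C wire rope is inoperative=not, Outboard position sensor faulted=occurs, Inboard remote link is down=occurs, Reserve gearbox is inoperative=not → at least one input occurs → occurs.
Backup hoist unavailable [AND]: Auxiliary limit switch faulted=occurs, Remote branch inoperative=occurs → all inputs occur → occurs.
Power feed lost [OR]: Local panel degraded=not, Backup hoist unavailable=occurs → at least one input occurs → occurs.
Local branch unavailable [AND]: #2 power feeder is down=occurs, Left brake offline=occurs → all inputs occur → occurs.
Control chain inoperative [AND]: Local branch unavailable=occurs, Hoist motor is out=not → not all inputs occur → does not occur.
Hoist path lost [OR]: Control chain inoperative=not, Redundant manual crank fails=not → no input occurs → does not occur.
Dam spillway gate fails to open [OR]: Power feed lost=occurs, Hoist path lost=not → at least one input occurs → occurs.

Yes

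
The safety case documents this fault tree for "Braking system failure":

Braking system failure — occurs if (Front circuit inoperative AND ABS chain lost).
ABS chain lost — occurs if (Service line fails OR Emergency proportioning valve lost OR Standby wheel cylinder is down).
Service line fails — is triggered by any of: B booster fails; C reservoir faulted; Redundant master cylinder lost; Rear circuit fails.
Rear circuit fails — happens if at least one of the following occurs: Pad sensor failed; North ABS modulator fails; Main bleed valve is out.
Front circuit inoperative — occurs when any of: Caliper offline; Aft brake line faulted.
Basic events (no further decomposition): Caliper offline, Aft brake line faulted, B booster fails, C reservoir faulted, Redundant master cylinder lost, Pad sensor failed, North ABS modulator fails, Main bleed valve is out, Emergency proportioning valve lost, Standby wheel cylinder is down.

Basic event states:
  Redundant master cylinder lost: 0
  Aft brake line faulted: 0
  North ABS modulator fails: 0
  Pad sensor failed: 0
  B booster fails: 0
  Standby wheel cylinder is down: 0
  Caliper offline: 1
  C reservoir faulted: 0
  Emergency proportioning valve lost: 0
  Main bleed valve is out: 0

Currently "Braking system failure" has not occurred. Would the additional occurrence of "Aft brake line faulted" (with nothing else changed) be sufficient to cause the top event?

No

Counterfactual: set "Aft brake line faulted" to occurred.
Front circuit inoperative [OR]: Caliper offline=occurs, Aft brake line faulted=occurs → at least one input occurs → occurs.
Rear circuit fails [OR]: Pad sensor failed=not, North ABS modulator fails=not, Main bleed valve is out=not → no input occurs → does not occur.
Service line fails [OR]: B booster fails=not, C reservoir faulted=not, Redundant master cylinder lost=not, Rear circuit fails=not → no input occurs → does not occur.
ABS chain lost [OR]: Service line fails=not, Emergency proportioning valve lost=not, Standby wheel cylinder is down=not → no input occurs → does not occur.
Braking system failure [AND]: Front circuit inoperative=occurs, ABS chain lost=not → not all inputs occur → does not occur.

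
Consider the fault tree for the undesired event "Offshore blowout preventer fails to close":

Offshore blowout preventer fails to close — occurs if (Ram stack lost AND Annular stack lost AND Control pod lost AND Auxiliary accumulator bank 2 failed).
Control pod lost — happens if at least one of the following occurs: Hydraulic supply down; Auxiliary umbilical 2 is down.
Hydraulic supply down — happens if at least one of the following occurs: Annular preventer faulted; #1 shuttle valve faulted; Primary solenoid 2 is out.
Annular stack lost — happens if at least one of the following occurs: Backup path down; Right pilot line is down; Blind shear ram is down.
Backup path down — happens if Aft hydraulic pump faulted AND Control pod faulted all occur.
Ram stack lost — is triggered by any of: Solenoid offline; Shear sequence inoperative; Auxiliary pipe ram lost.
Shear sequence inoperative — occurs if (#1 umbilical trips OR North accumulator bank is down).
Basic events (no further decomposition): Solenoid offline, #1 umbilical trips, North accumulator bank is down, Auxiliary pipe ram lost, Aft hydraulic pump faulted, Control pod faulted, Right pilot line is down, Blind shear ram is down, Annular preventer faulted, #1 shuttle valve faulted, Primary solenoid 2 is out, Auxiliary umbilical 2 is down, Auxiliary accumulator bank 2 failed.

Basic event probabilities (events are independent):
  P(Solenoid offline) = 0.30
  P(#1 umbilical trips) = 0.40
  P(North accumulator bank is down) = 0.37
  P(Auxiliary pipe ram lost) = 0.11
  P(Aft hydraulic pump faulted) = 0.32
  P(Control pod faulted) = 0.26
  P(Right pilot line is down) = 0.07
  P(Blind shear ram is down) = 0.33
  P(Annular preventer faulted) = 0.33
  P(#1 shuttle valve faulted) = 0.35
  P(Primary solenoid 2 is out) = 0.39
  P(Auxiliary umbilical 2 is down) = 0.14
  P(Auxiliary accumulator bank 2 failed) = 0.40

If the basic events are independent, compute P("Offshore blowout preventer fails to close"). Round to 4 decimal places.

P(Shear sequence inoperative) [OR] = 1 − (1−0.40) × (1−0.37) = 0.622000
P(Ram stack lost) [OR] = 1 − (1−0.30) × (1−0.622000) × (1−0.11) = 0.764506
P(Backup path down) [AND] = 0.32 × 0.26 = 0.083200
P(Annular stack lost) [OR] = 1 − (1−0.083200) × (1−0.07) × (1−0.33) = 0.428742
P(Hydraulic supply down) [OR] = 1 − (1−0.33) × (1−0.35) × (1−0.39) = 0.734345
P(Control pod lost) [OR] = 1 − (1−0.734345) × (1−0.14) = 0.771537
P(Offshore blowout preventer fails to close) [AND] = 0.764506 × 0.428742 × 0.771537 × 0.40 = 0.101156
Rounded to 4 decimal places: P(Offshore blowout preventer fails to close) ≈ 0.1012.

0.1012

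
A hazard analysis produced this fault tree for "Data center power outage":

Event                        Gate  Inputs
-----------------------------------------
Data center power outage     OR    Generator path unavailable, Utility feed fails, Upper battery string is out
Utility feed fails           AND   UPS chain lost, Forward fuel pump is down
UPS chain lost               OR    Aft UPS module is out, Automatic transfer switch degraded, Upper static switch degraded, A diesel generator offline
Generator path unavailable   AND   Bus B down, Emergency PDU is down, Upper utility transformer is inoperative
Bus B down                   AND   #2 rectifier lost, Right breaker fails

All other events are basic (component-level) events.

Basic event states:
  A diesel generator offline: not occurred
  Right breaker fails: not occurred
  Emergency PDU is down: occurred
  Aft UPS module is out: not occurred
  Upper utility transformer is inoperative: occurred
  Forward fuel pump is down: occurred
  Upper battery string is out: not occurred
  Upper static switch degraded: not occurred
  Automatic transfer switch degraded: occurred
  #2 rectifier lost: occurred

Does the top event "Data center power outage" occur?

Yes

Bus B down [AND]: #2 rectifier lost=occurs, Right breaker fails=not → not all inputs occur → does not occur.
Generator path unavailable [AND]: Bus B down=not, Emergency PDU is down=occurs, Upper utility transformer is inoperative=occurs → not all inputs occur → does not occur.
UPS chain lost [OR]: Aft UPS module is out=not, Automatic transfer switch degraded=occurs, Upper static switch degraded=not, A diesel generator offline=not → at least one input occurs → occurs.
Utility feed fails [AND]: UPS chain lost=occurs, Forward fuel pump is down=occurs → all inputs occur → occurs.
Data center power outage [OR]: Generator path unavailable=not, Utility feed fails=occurs, Upper battery string is out=not → at least one input occurs → occurs.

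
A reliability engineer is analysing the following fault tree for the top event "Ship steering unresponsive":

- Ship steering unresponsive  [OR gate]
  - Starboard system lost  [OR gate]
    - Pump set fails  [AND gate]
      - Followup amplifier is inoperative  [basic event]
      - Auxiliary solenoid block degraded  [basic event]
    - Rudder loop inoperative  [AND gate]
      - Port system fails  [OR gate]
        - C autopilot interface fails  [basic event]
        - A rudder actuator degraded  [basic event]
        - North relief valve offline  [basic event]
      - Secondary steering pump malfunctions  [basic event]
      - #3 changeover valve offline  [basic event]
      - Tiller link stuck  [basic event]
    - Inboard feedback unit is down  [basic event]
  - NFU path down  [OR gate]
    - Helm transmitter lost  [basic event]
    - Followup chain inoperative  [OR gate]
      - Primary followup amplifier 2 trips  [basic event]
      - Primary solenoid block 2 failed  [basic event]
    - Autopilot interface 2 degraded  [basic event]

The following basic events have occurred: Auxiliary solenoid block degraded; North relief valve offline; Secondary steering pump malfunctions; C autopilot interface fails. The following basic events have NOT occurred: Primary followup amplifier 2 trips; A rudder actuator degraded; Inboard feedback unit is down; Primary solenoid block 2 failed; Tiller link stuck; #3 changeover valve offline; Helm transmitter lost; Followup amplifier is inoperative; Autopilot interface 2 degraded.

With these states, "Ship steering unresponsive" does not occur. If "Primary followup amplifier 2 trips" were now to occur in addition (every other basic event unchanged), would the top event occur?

Counterfactual: set "Primary followup amplifier 2 trips" to occurred.
Pump set fails [AND]: Followup amplifier is inoperative=not, Auxiliary solenoid block degraded=occurs → not all inputs occur → does not occur.
Port system fails [OR]: C autopilot interface fails=occurs, A rudder actuator degraded=not, North relief valve offline=occurs → at least one input occurs → occurs.
Rudder loop inoperative [AND]: Port system fails=occurs, Secondary steering pump malfunctions=occurs, #3 changeover valve offline=not, Tiller link stuck=not → not all inputs occur → does not occur.
Starboard system lost [OR]: Pump set fails=not, Rudder loop inoperative=not, Inboard feedback unit is down=not → no input occurs → does not occur.
Followup chain inoperative [OR]: Primary followup amplifier 2 trips=occurs, Primary solenoid block 2 failed=not → at least one input occurs → occurs.
NFU path down [OR]: Helm transmitter lost=not, Followup chain inoperative=occurs, Autopilot interface 2 degraded=not → at least one input occurs → occurs.
Ship steering unresponsive [OR]: Starboard system lost=not, NFU path down=occurs → at least one input occurs → occurs.

Yes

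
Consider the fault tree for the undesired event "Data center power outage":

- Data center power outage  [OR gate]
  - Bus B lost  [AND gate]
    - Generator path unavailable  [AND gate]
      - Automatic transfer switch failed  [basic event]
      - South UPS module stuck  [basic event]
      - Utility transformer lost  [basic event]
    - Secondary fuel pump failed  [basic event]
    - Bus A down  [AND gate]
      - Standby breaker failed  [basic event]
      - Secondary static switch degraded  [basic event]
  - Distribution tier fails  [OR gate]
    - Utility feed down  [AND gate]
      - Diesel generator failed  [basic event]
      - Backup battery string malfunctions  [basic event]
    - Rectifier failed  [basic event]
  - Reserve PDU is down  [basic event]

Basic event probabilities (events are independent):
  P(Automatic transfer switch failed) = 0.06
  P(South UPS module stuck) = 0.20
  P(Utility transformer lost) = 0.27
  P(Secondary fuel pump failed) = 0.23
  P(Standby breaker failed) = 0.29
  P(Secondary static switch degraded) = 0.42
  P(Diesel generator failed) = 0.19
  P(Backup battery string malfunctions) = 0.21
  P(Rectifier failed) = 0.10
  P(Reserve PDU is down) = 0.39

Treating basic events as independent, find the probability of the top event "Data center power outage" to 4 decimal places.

P(Generator path unavailable) [AND] = 0.06 × 0.20 × 0.27 = 0.003240
P(Bus A down) [AND] = 0.29 × 0.42 = 0.121800
P(Bus B lost) [AND] = 0.003240 × 0.23 × 0.121800 = 0.000091
P(Utility feed down) [AND] = 0.19 × 0.21 = 0.039900
P(Distribution tier fails) [OR] = 1 − (1−0.039900) × (1−0.10) = 0.135910
P(Data center power outage) [OR] = 1 − (1−0.000091) × (1−0.135910) × (1−0.39) = 0.472953
Rounded to 4 decimal places: P(Data center power outage) ≈ 0.4730.

0.4730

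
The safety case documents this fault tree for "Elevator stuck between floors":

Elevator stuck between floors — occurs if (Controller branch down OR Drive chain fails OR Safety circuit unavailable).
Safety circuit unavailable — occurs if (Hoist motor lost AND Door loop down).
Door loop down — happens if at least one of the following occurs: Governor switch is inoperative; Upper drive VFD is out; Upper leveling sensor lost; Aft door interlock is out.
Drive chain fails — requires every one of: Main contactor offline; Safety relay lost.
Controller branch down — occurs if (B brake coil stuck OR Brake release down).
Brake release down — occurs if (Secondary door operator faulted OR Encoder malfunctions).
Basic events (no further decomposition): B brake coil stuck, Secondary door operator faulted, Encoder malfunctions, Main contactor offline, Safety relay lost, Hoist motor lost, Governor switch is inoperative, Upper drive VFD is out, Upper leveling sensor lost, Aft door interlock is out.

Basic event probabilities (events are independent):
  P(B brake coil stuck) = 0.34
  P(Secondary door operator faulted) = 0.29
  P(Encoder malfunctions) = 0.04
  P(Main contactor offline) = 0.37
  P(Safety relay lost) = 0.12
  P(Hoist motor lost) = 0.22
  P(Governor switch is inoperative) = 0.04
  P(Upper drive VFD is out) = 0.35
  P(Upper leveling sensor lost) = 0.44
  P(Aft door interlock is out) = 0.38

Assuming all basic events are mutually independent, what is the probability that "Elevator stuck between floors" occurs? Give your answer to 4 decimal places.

P(Brake release down) [OR] = 1 − (1−0.29) × (1−0.04) = 0.318400
P(Controller branch down) [OR] = 1 − (1−0.34) × (1−0.318400) = 0.550144
P(Drive chain fails) [AND] = 0.37 × 0.12 = 0.044400
P(Door loop down) [OR] = 1 − (1−0.04) × (1−0.35) × (1−0.44) × (1−0.38) = 0.783347
P(Safety circuit unavailable) [AND] = 0.22 × 0.783347 = 0.172336
P(Elevator stuck between floors) [OR] = 1 − (1−0.550144) × (1−0.044400) × (1−0.172336) = 0.644202
Rounded to 4 decimal places: P(Elevator stuck between floors) ≈ 0.6442.

0.6442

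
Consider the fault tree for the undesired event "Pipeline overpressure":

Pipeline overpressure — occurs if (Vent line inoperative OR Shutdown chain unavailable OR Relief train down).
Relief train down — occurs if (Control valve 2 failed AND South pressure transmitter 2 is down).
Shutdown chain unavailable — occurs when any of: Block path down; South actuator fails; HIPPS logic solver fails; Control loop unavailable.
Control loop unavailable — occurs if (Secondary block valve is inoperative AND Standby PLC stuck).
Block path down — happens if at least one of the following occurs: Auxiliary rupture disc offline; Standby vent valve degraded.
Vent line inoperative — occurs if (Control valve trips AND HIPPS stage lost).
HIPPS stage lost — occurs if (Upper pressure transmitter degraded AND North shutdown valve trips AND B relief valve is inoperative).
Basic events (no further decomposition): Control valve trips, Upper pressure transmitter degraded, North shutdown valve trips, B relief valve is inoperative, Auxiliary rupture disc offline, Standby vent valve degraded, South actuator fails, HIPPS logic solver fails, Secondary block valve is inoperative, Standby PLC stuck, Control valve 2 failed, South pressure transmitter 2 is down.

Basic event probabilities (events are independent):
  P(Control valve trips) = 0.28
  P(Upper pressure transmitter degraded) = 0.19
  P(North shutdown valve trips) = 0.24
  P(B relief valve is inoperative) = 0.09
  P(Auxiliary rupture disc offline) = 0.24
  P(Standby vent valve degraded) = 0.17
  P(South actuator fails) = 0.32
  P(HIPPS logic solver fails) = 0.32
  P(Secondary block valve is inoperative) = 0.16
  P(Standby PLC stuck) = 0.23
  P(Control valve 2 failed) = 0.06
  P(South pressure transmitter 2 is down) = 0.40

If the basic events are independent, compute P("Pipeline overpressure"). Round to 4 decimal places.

0.7261

P(HIPPS stage lost) [AND] = 0.19 × 0.24 × 0.09 = 0.004104
P(Vent line inoperative) [AND] = 0.28 × 0.004104 = 0.001149
P(Block path down) [OR] = 1 − (1−0.24) × (1−0.17) = 0.369200
P(Control loop unavailable) [AND] = 0.16 × 0.23 = 0.036800
P(Shutdown chain unavailable) [OR] = 1 − (1−0.369200) × (1−0.32) × (1−0.32) × (1−0.036800) = 0.719052
P(Relief train down) [AND] = 0.06 × 0.40 = 0.024000
P(Pipeline overpressure) [OR] = 1 − (1−0.001149) × (1−0.719052) × (1−0.024000) = 0.726110
Rounded to 4 decimal places: P(Pipeline overpressure) ≈ 0.7261.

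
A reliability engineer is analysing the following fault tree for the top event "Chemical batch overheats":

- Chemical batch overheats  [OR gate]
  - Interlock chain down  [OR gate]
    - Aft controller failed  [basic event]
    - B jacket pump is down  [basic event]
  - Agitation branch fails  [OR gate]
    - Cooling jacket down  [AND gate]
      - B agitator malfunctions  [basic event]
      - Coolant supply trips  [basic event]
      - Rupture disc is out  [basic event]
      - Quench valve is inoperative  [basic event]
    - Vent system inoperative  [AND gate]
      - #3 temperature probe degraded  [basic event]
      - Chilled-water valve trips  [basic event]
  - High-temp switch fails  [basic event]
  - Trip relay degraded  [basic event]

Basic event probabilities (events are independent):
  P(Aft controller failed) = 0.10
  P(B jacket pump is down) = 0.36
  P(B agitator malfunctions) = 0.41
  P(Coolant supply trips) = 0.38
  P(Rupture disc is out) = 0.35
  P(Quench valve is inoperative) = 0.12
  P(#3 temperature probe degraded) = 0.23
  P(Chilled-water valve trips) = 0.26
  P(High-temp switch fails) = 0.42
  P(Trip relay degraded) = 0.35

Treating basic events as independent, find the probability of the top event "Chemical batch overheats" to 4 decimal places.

0.7972

P(Interlock chain down) [OR] = 1 − (1−0.10) × (1−0.36) = 0.424000
P(Cooling jacket down) [AND] = 0.41 × 0.38 × 0.35 × 0.12 = 0.006544
P(Vent system inoperative) [AND] = 0.23 × 0.26 = 0.059800
P(Agitation branch fails) [OR] = 1 − (1−0.006544) × (1−0.059800) = 0.065953
P(Chemical batch overheats) [OR] = 1 − (1−0.424000) × (1−0.065953) × (1−0.42) × (1−0.35) = 0.797170
Rounded to 4 decimal places: P(Chemical batch overheats) ≈ 0.7972.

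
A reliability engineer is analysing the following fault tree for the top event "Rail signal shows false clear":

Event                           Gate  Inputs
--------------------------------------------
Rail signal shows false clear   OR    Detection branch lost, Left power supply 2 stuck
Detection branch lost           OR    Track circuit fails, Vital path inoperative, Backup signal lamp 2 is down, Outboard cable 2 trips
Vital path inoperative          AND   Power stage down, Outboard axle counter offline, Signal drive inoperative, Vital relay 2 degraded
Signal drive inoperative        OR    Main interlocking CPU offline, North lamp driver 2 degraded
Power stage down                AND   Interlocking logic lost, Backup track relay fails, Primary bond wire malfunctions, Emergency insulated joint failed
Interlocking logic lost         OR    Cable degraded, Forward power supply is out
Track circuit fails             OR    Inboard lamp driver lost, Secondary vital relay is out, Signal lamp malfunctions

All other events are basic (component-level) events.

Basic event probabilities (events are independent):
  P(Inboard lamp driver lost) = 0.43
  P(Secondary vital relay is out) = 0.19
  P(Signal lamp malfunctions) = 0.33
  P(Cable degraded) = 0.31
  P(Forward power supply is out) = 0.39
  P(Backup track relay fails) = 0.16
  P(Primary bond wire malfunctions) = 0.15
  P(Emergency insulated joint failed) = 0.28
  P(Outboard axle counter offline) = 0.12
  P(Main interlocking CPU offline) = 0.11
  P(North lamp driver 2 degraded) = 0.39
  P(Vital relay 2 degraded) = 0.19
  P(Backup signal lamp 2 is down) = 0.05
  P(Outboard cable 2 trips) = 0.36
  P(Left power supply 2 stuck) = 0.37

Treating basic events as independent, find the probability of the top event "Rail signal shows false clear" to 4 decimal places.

0.8815

P(Track circuit fails) [OR] = 1 − (1−0.43) × (1−0.19) × (1−0.33) = 0.690661
P(Interlocking logic lost) [OR] = 1 − (1−0.31) × (1−0.39) = 0.579100
P(Power stage down) [AND] = 0.579100 × 0.16 × 0.15 × 0.28 = 0.003892
P(Signal drive inoperative) [OR] = 1 − (1−0.11) × (1−0.39) = 0.457100
P(Vital path inoperative) [AND] = 0.003892 × 0.12 × 0.457100 × 0.19 = 0.000041
P(Detection branch lost) [OR] = 1 − (1−0.690661) × (1−0.000041) × (1−0.05) × (1−0.36) = 0.811930
P(Rail signal shows false clear) [OR] = 1 − (1−0.811930) × (1−0.37) = 0.881516
Rounded to 4 decimal places: P(Rail signal shows false clear) ≈ 0.8815.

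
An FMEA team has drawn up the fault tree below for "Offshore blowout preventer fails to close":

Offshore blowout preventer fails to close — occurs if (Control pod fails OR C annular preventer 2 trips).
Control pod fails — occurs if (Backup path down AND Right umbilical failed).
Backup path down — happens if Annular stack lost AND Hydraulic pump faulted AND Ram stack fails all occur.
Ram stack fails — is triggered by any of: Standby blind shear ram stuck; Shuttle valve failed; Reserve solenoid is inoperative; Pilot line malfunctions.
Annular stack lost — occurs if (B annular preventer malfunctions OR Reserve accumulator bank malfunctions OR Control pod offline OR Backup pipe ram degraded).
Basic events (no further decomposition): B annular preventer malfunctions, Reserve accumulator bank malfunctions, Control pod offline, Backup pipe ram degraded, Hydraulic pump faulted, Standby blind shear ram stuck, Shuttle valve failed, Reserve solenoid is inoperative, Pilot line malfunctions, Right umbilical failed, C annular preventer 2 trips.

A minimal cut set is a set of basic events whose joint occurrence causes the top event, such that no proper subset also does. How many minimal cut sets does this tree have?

Annular stack lost [OR]: union of children's cut sets → 4 cut set(s).
Ram stack fails [OR]: union of children's cut sets → 4 cut set(s).
Backup path down [AND]: one cut set from each child combined → 4 × 1 × 4 = 16 cut set(s).
Control pod fails [AND]: one cut set from each child combined → 16 × 1 = 16 cut set(s).
Offshore blowout preventer fails to close [OR]: union of children's cut sets → 17 cut set(s).

17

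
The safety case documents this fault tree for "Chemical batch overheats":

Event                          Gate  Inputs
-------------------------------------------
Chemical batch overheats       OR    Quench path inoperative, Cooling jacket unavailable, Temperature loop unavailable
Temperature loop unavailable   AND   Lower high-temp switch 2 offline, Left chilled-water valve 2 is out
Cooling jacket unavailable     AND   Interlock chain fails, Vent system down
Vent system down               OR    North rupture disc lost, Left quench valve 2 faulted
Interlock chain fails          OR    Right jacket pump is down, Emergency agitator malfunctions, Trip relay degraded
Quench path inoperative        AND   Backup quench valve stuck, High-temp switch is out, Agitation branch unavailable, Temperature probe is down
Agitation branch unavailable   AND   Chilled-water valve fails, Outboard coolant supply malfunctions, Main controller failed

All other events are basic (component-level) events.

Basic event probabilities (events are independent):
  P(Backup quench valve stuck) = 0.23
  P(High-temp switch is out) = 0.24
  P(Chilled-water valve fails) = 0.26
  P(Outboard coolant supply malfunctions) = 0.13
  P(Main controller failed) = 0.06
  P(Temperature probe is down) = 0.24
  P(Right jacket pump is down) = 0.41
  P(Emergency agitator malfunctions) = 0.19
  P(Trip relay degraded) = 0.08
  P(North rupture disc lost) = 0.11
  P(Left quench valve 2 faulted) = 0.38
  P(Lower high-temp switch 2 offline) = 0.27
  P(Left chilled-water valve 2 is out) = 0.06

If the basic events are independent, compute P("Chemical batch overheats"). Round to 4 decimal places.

0.2633

P(Agitation branch unavailable) [AND] = 0.26 × 0.13 × 0.06 = 0.002028
P(Quench path inoperative) [AND] = 0.23 × 0.24 × 0.002028 × 0.24 = 0.000027
P(Interlock chain fails) [OR] = 1 − (1−0.41) × (1−0.19) × (1−0.08) = 0.560332
P(Vent system down) [OR] = 1 − (1−0.11) × (1−0.38) = 0.448200
P(Cooling jacket unavailable) [AND] = 0.560332 × 0.448200 = 0.251141
P(Temperature loop unavailable) [AND] = 0.27 × 0.06 = 0.016200
P(Chemical batch overheats) [OR] = 1 − (1−0.000027) × (1−0.251141) × (1−0.016200) = 0.263292
Rounded to 4 decimal places: P(Chemical batch overheats) ≈ 0.2633.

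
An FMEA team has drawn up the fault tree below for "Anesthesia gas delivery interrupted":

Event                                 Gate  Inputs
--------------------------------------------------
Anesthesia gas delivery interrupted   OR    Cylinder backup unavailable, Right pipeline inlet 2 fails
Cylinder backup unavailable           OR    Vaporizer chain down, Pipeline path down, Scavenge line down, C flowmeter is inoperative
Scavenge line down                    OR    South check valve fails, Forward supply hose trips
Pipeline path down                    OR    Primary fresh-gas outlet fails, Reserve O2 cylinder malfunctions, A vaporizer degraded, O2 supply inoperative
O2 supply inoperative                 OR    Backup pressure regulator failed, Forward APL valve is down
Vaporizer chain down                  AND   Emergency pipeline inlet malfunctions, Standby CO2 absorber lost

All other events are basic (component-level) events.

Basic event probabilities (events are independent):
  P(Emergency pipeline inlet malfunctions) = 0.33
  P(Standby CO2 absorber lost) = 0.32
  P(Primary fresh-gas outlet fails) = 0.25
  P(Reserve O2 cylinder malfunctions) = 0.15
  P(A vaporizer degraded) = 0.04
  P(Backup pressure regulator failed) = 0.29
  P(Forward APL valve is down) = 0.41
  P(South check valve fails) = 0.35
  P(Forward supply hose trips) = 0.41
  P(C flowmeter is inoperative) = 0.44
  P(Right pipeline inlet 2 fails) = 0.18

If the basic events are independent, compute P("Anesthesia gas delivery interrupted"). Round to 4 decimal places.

P(Vaporizer chain down) [AND] = 0.33 × 0.32 = 0.105600
P(O2 supply inoperative) [OR] = 1 − (1−0.29) × (1−0.41) = 0.581100
P(Pipeline path down) [OR] = 1 − (1−0.25) × (1−0.15) × (1−0.04) × (1−0.581100) = 0.743633
P(Scavenge line down) [OR] = 1 − (1−0.35) × (1−0.41) = 0.616500
P(Cylinder backup unavailable) [OR] = 1 − (1−0.105600) × (1−0.743633) × (1−0.616500) × (1−0.44) = 0.950757
P(Anesthesia gas delivery interrupted) [OR] = 1 − (1−0.950757) × (1−0.18) = 0.959621
Rounded to 4 decimal places: P(Anesthesia gas delivery interrupted) ≈ 0.9596.

0.9596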